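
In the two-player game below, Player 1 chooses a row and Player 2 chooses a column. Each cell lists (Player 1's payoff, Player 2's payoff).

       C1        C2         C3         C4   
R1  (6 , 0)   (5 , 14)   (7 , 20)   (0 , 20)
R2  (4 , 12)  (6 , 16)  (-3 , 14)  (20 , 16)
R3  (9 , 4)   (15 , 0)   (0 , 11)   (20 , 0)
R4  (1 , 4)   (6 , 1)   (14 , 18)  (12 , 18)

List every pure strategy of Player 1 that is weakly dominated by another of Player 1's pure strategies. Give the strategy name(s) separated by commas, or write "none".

R2

R1: no other strategy beats it everywhere (R2 at C1 (6>4); R3 at C3 (7>0); R4 at C1 (6>1)).
R2 is weakly dominated by R3 (C1: 9>4, C2: 15>6, C3: 0>-3, C4: 20=20).
R3: no other strategy beats it everywhere (R1 at C1 (9>6); R2 at C1 (9>4); R4 at C1 (9>1)).
R4: no other strategy beats it everywhere (R1 at C2 (6>5); R2 at C3 (14>-3); R3 at C3 (14>0)).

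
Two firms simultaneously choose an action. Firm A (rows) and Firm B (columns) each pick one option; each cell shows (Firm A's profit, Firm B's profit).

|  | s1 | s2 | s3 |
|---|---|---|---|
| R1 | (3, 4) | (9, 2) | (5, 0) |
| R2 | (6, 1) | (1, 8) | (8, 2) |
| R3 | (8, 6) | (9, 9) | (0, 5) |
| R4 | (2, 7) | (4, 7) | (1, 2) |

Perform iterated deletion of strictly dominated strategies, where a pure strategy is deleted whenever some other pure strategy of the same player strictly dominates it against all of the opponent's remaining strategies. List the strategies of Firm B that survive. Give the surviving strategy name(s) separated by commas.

Row R4 is eliminated: R1 beats it against every remaining column (s1: 3>2, s2: 9>4, s3: 5>1).
Column s3 is eliminated: s2 beats it against every remaining row (R1: 2>0, R2: 8>2, R3: 9>5).
Firm A's strategy R2 is strictly dominated by R3 (s1: 8>6, s2: 9>1) and is removed.
Among the remaining strategies, none is strictly dominated by another pure strategy of the same player, so the elimination stops.
Surviving strategies — Firm A: {R1, R3}; Firm B: {s1, s2}.

s1, s2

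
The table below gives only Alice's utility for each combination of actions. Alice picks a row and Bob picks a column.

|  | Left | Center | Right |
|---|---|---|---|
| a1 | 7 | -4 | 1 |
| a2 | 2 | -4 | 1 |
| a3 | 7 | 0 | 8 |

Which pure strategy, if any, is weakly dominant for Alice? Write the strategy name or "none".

a3 vs a1: Left: 7=7, Center: 0>-4, Right: 8>1.
a3 vs a2: Left: 7>2, Center: 0>-4, Right: 8>1.
a3 is at least as good as every other strategy against every opponent action, so it is weakly dominant.

a3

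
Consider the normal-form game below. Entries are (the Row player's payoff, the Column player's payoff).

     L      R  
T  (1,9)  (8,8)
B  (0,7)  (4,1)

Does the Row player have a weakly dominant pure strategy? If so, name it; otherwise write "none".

T

T vs B: L: 1>0, R: 8>4.
T is at least as good as every other strategy against every opponent action, so it is weakly dominant.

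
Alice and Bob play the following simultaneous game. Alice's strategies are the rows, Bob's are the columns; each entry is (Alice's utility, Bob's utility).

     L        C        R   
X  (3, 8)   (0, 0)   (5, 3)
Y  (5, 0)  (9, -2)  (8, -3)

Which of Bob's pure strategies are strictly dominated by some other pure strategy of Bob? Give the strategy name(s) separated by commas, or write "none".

L: no other strategy beats it everywhere (C at X (8>0); R at X (8>3)).
L strictly dominates C — X: 8>0, Y: 0>-2.
L strictly dominates R — X: 8>3, Y: 0>-3.

C, R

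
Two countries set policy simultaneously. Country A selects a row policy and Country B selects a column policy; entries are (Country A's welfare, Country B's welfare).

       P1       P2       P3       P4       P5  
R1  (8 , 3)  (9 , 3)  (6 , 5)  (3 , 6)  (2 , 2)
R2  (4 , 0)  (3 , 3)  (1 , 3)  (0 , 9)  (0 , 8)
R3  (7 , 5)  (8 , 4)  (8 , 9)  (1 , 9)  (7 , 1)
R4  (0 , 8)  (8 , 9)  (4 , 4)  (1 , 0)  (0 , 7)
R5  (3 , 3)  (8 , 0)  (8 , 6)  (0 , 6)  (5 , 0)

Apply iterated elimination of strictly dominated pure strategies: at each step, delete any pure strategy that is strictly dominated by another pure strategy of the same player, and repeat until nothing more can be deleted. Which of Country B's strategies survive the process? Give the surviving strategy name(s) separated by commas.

Country A's strategy R2 is strictly dominated by R1 (P1: 8>4, P2: 9>3, P3: 6>1, P4: 3>0, P5: 2>0) and is removed.
For Country A, R1 strictly dominates R4 on the remaining columns (P1: 8>0, P2: 9>8, P3: 6>4, P4: 3>1, P5: 2>0); eliminate R4.
Column P1 is eliminated: P3 beats it against every remaining row (R1: 5>3, R3: 9>5, R5: 6>3).
Column P2 is eliminated: P3 beats it against every remaining row (R1: 5>3, R3: 9>4, R5: 6>0).
For Country B, P3 strictly dominates P5 on the remaining rows (R1: 5>2, R3: 9>1, R5: 6>0); eliminate P5.
Among the remaining strategies, none is strictly dominated by another pure strategy of the same player, so the elimination stops.
Surviving strategies — Country A: {R1, R3, R5}; Country B: {P3, P4}.

P3, P4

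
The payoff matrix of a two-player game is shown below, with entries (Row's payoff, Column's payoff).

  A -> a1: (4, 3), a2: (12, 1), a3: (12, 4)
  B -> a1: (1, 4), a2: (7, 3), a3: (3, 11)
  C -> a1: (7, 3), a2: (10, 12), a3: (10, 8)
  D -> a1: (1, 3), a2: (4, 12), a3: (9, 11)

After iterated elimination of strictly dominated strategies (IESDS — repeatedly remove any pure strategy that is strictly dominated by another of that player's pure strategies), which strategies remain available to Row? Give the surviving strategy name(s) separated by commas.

Row B is eliminated: A beats it against every remaining column (a1: 4>1, a2: 12>7, a3: 12>3).
For Row, A strictly dominates D on the remaining columns (a1: 4>1, a2: 12>4, a3: 12>9); eliminate D.
Column's strategy a1 is strictly dominated by a3 (A: 4>3, C: 8>3) and is removed.
Row's strategy C is strictly dominated by A (a2: 12>10, a3: 12>10) and is removed.
For Column, a3 strictly dominates a2 on the remaining rows (A: 4>1); eliminate a2.
Among the remaining strategies, none is strictly dominated by another pure strategy of the same player, so the elimination stops.
Surviving strategies — Row: {A}; Column: {a3}.

A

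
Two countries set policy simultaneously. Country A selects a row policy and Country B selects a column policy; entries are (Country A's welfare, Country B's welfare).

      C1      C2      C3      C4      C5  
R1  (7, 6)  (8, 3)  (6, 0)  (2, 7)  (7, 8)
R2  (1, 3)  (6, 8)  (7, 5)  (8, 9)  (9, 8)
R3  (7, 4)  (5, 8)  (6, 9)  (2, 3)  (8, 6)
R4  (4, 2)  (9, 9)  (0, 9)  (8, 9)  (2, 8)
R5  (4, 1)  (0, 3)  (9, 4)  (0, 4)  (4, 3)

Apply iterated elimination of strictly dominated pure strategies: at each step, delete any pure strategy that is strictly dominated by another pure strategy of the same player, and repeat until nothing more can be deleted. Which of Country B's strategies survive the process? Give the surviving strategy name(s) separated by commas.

Column C1 is eliminated: C5 beats it against every remaining row (R1: 8>6, R2: 8>3, R3: 6>4, R4: 8>2, R5: 3>1).
Row R3 is eliminated: R2 beats it against every remaining column (C2: 6>5, C3: 7>6, C4: 8>2, C5: 9>8).
Among the remaining strategies, none is strictly dominated by another pure strategy of the same player, so the elimination stops.
Surviving strategies — Country A: {R1, R2, R4, R5}; Country B: {C2, C3, C4, C5}.

C2, C3, C4, C5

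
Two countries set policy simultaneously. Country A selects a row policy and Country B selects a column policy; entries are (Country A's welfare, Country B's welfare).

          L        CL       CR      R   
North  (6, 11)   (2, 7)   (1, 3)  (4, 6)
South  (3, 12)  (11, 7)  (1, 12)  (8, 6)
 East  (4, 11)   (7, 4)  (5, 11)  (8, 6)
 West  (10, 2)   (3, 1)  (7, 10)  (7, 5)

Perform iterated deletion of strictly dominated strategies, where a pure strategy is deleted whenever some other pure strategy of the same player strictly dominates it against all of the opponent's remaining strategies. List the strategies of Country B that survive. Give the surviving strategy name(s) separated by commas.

Country A's strategy North is strictly dominated by West (L: 10>6, CL: 3>2, CR: 7>1, R: 7>4) and is removed.
Country B's strategy CL is strictly dominated by L (South: 12>7, East: 11>4, West: 2>1) and is removed.
For Country B, CR strictly dominates R on the remaining rows (South: 12>6, East: 11>6, West: 10>5); eliminate R.
For Country A, East strictly dominates South on the remaining columns (L: 4>3, CR: 5>1); eliminate South.
Row East is eliminated: West beats it against every remaining column (L: 10>4, CR: 7>5).
Country B's strategy L is strictly dominated by CR (West: 10>2) and is removed.
Among the remaining strategies, none is strictly dominated by another pure strategy of the same player, so the elimination stops.
Surviving strategies — Country A: {West}; Country B: {CR}.

CR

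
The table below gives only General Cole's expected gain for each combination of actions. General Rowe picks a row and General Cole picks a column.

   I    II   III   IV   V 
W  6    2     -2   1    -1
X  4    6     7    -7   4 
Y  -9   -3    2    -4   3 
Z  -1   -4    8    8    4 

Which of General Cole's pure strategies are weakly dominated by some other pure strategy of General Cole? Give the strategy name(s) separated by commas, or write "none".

none

Nothing dominates I: II at W (6>2); III at W (6>-2); IV at W (6>1); V at W (6>-1).
II: no other strategy beats it everywhere (I at X (6>4); III at W (2>-2); IV at W (2>1); V at W (2>-1)).
III is not dominated — it holds its own against I at X (7>4); II at X (7>6); IV at X (7>-7); V at X (7>4).
IV: no other strategy beats it everywhere (I at Y (-4>-9); II at Z (8>-4); III at W (1>-2); V at W (1>-1)).
V is not dominated — it holds its own against I at Y (3>-9); II at Y (3>-3); III at W (-1>-2); IV at X (4>-7).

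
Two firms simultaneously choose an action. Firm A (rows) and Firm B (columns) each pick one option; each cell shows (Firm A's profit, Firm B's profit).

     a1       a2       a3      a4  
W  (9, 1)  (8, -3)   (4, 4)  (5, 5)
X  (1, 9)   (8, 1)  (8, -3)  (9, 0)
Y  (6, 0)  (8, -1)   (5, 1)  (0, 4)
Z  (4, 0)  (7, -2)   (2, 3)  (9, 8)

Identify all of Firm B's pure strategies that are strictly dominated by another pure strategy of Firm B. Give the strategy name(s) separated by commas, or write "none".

Nothing dominates a1: a2 at W (1>-3); a3 at X (9>-3); a4 at X (9>0).
a2 is strictly dominated by a1 (W: 1>-3, X: 9>1, Y: 0>-1, Z: 0>-2).
a3 is strictly dominated by a4 (W: 5>4, X: 0>-3, Y: 4>1, Z: 8>3).
a4: no other strategy beats it everywhere (a1 at W (5>1); a2 at W (5>-3); a3 at W (5>4)).

a2, a3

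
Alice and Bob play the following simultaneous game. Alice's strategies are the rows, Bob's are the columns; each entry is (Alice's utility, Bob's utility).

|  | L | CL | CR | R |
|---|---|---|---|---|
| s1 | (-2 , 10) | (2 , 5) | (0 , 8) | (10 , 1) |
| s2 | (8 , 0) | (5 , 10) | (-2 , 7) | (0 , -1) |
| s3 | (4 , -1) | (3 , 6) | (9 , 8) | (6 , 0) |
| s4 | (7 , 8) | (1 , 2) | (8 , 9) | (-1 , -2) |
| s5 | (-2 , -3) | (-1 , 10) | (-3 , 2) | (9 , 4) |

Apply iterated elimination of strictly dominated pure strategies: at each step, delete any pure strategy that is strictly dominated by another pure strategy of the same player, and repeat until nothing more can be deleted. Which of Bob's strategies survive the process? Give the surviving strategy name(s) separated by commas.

CL, CR

Bob's strategy R is strictly dominated by CL (s1: 5>1, s2: 10>-1, s3: 6>0, s4: 2>-2, s5: 10>4) and is removed.
Alice's strategy s1 is strictly dominated by s3 (L: 4>-2, CL: 3>2, CR: 9>0) and is removed.
For Alice, s2 strictly dominates s5 on the remaining columns (L: 8>-2, CL: 5>-1, CR: -2>-3); eliminate s5.
For Bob, CR strictly dominates L on the remaining rows (s2: 7>0, s3: 8>-1, s4: 9>8); eliminate L.
For Alice, s3 strictly dominates s4 on the remaining columns (CL: 3>1, CR: 9>8); eliminate s4.
Among the remaining strategies, none is strictly dominated by another pure strategy of the same player, so the elimination stops.
Surviving strategies — Alice: {s2, s3}; Bob: {CL, CR}.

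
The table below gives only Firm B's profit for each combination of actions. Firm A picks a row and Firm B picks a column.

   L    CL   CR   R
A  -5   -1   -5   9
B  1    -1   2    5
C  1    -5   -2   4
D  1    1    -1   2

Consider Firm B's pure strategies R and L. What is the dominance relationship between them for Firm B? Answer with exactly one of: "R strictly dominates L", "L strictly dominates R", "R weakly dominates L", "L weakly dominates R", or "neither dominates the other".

Compare R to L across each opponent action: A: 9>-5, B: 5>1, C: 4>1, D: 2>1.
Every comparison favours R, so R strictly dominates L.

R strictly dominates L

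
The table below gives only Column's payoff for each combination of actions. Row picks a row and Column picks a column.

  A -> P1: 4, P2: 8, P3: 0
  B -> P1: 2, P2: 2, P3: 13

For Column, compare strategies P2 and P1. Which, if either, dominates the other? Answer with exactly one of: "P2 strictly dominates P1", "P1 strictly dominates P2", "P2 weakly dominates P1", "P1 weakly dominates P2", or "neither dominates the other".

P2 weakly dominates P1

Compare P2 to P1 across each opponent action: A: 8>4, B: 2=2.
P2 is at least as good everywhere and strictly better somewhere (tied only at B), so P2 weakly but not strictly dominates P1.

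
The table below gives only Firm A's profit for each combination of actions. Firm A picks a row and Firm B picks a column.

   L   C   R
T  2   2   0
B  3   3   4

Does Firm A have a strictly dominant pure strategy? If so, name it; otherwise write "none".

B vs T: L: 3>2, C: 3>2, R: 4>0.
B strictly beats every other strategy against every opponent action, so it is strictly dominant.

B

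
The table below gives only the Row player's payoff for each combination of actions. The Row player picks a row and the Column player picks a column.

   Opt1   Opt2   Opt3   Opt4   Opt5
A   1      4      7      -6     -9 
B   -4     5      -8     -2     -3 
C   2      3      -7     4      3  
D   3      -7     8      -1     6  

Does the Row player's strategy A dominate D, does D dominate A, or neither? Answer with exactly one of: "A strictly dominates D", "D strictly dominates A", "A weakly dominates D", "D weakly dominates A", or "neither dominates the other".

A's payoffs vs D's, by the Column player's action — Opt1: 1<3, Opt2: 4>-7, Opt3: 7<8, Opt4: -6<-1, Opt5: -9<6.
A does better at Opt2 but worse at Opt1, Opt3, Opt4, Opt5; neither strategy dominates the other.

neither dominates the other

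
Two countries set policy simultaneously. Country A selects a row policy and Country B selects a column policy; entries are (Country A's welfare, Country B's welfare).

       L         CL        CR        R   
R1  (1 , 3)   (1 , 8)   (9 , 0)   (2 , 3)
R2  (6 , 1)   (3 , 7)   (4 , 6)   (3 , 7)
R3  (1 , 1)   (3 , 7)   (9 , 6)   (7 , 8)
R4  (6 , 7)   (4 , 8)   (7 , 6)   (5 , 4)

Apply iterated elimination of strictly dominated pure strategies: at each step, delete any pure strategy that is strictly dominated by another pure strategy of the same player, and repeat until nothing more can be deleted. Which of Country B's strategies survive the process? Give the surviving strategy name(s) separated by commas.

CL, R

Country B's strategy L is strictly dominated by CL (R1: 8>3, R2: 7>1, R3: 7>1, R4: 8>7) and is removed.
Country A's strategy R2 is strictly dominated by R4 (CL: 4>3, CR: 7>4, R: 5>3) and is removed.
Column CR is eliminated: CL beats it against every remaining row (R1: 8>0, R3: 7>6, R4: 8>6).
Row R1 is eliminated: R3 beats it against every remaining column (CL: 3>1, R: 7>2).
Among the remaining strategies, none is strictly dominated by another pure strategy of the same player, so the elimination stops.
Surviving strategies — Country A: {R3, R4}; Country B: {CL, R}.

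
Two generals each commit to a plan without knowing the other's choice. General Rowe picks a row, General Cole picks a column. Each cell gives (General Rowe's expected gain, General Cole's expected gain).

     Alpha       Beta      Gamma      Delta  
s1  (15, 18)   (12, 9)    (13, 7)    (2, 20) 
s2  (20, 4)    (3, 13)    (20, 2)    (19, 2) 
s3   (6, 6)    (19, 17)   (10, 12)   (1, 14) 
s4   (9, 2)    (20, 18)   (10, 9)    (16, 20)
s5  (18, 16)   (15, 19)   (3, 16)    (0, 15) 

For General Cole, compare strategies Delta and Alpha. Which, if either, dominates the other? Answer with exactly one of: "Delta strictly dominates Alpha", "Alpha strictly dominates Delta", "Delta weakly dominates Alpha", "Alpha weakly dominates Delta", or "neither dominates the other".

Delta's payoffs vs Alpha's, by General Rowe's action — s1: 20>18, s2: 2<4, s3: 14>6, s4: 20>2, s5: 15<16.
Delta does better at s1, s3, s4 but worse at s2, s5; neither strategy dominates the other.

neither dominates the other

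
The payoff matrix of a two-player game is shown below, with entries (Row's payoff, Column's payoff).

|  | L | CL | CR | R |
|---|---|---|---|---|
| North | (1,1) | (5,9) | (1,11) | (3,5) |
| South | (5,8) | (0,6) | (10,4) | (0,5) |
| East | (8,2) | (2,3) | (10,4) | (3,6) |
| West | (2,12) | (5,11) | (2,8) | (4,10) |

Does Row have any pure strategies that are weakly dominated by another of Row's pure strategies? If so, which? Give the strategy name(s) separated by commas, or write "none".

North, South

West weakly dominates North — L: 2>1, CL: 5=5, CR: 2>1, R: 4>3.
South: dominated, since East does at least as well everywhere (L: 8>5, CL: 2>0, CR: 10=10, R: 3>0).
Nothing dominates East: North at L (8>1); South at L (8>5); West at L (8>2).
West: no other strategy beats it everywhere (North at L (2>1); South at CL (5>0); East at CL (5>2)).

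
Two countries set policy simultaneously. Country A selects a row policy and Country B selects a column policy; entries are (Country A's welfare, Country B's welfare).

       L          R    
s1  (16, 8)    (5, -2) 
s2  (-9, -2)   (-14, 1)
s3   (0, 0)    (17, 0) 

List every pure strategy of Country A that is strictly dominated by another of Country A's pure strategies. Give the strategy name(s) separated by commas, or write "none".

s2

s1: no other strategy beats it everywhere (s2 at L (16>-9); s3 at L (16>0)).
s2 is strictly dominated by s1 (L: 16>-9, R: 5>-14).
s3 is not dominated — it holds its own against s1 at R (17>5); s2 at L (0>-9).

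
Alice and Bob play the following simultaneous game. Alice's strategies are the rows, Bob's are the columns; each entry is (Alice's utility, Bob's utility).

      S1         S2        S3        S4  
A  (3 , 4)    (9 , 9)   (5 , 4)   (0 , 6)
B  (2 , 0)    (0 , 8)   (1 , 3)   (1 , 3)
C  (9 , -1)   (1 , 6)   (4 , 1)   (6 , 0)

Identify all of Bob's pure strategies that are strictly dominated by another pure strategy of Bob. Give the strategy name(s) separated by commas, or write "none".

S1 is strictly dominated by S2 (A: 9>4, B: 8>0, C: 6>-1).
S2 is not dominated — it holds its own against S1 at A (9>4); S3 at A (9>4); S4 at A (9>6).
S3: dominated, since S2 does at least as well everywhere (A: 9>4, B: 8>3, C: 6>1).
S4 is strictly dominated by S2 (A: 9>6, B: 8>3, C: 6>0).

S1, S3, S4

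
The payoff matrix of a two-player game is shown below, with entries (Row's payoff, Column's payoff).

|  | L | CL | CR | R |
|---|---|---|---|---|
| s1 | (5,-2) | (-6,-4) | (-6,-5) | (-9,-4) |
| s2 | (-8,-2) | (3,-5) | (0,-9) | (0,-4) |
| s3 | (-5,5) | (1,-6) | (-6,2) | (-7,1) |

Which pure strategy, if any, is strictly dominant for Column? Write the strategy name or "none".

L vs CL: s1: -2>-4, s2: -2>-5, s3: 5>-6.
L vs CR: s1: -2>-5, s2: -2>-9, s3: 5>2.
L vs R: s1: -2>-4, s2: -2>-4, s3: 5>1.
L strictly beats every other strategy against every opponent action, so it is strictly dominant.

L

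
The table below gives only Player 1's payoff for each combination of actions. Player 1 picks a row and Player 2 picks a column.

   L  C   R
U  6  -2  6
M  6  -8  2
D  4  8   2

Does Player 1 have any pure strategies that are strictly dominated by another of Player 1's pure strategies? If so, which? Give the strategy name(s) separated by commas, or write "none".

none

U is not dominated — it holds its own against M at L (6=6); D at L (6>4).
M: no other strategy beats it everywhere (U at L (6=6); D at L (6>4)).
D is not dominated — it holds its own against U at C (8>-2); M at C (8>-8).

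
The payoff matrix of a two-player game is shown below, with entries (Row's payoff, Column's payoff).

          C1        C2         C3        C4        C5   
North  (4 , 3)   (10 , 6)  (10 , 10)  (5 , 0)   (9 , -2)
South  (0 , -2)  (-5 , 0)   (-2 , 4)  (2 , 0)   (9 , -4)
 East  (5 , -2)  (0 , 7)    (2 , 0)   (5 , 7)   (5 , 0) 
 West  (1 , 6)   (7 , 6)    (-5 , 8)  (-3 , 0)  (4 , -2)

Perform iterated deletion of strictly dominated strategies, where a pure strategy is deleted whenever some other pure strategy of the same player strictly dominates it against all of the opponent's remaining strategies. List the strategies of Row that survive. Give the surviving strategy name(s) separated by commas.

North, East

Row's strategy West is strictly dominated by North (C1: 4>1, C2: 10>7, C3: 10>-5, C4: 5>-3, C5: 9>4) and is removed.
For Column, C2 strictly dominates C1 on the remaining rows (North: 6>3, South: 0>-2, East: 7>-2); eliminate C1.
For Column, C2 strictly dominates C5 on the remaining rows (North: 6>-2, South: 0>-4, East: 7>0); eliminate C5.
Row South is eliminated: North beats it against every remaining column (C2: 10>-5, C3: 10>-2, C4: 5>2).
Among the remaining strategies, none is strictly dominated by another pure strategy of the same player, so the elimination stops.
Surviving strategies — Row: {North, East}; Column: {C2, C3, C4}.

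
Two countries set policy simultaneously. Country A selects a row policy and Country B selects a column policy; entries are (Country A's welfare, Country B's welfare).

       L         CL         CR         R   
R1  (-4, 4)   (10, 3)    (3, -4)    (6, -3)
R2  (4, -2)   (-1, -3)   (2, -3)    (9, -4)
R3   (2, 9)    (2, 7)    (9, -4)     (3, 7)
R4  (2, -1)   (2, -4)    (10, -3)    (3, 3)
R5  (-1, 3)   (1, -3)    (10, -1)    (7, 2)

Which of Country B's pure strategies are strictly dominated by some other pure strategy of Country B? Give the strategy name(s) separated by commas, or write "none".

Nothing dominates L: CL at R1 (4>3); CR at R1 (4>-4); R at R1 (4>-3).
CL: dominated, since L does at least as well everywhere (R1: 4>3, R2: -2>-3, R3: 9>7, R4: -1>-4, R5: 3>-3).
L strictly dominates CR — R1: 4>-4, R2: -2>-3, R3: 9>-4, R4: -1>-3, R5: 3>-1.
R: no other strategy beats it everywhere (L at R4 (3>-1); CL at R3 (7=7); CR at R1 (-3>-4)).

CL, CR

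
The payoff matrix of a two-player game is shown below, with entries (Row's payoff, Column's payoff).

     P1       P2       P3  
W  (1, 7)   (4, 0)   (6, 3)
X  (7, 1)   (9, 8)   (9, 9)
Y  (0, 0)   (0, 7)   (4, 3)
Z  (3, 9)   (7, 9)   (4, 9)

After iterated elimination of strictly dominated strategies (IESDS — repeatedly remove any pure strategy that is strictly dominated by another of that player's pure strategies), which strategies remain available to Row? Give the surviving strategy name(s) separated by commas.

X

For Row, X strictly dominates W on the remaining columns (P1: 7>1, P2: 9>4, P3: 9>6); eliminate W.
Row's strategy Y is strictly dominated by X (P1: 7>0, P2: 9>0, P3: 9>4) and is removed.
For Row, X strictly dominates Z on the remaining columns (P1: 7>3, P2: 9>7, P3: 9>4); eliminate Z.
Column's strategy P1 is strictly dominated by P2 (X: 8>1) and is removed.
For Column, P3 strictly dominates P2 on the remaining rows (X: 9>8); eliminate P2.
Among the remaining strategies, none is strictly dominated by another pure strategy of the same player, so the elimination stops.
Surviving strategies — Row: {X}; Column: {P3}.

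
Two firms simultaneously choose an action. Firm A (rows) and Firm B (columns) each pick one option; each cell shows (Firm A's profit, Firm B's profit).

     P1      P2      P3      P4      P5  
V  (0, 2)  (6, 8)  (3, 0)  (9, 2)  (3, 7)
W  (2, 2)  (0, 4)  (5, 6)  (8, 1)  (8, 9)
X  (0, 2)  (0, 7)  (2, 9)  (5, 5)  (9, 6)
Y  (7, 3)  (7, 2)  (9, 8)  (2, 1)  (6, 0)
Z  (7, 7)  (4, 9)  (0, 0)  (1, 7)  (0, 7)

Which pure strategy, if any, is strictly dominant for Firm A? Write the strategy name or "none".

V fails to dominate W at P1 (0<2).
W fails to dominate V at P2 (0<6).
X fails to dominate V at P1 (0=0).
Y fails to dominate V at P4 (2<9).
Z fails to dominate V at P2 (4<6).
No single strategy dominates all the others.

none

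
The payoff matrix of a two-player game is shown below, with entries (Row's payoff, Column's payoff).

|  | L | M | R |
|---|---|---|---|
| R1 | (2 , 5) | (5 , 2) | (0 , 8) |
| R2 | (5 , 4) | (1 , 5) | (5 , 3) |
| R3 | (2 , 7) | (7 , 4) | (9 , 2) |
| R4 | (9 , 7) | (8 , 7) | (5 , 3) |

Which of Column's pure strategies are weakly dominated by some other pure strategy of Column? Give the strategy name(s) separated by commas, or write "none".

L is not dominated — it holds its own against M at R1 (5>2); R at R2 (4>3).
M: no other strategy beats it everywhere (L at R2 (5>4); R at R2 (5>3)).
R: no other strategy beats it everywhere (L at R1 (8>5); M at R1 (8>2)).

none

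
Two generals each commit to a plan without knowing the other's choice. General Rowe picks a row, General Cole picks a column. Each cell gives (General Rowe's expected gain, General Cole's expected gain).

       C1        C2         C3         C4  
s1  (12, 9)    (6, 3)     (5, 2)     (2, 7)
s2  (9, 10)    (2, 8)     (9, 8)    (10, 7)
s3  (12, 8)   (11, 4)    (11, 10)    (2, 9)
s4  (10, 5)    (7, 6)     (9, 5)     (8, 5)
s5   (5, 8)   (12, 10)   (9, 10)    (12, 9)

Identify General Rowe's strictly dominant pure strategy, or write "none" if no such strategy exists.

none

s1 fails to dominate s2 at C3 (5<9).
s2 fails to dominate s1 at C1 (9<12).
s3 fails to dominate s1 at C1 (12=12).
s4 fails to dominate s1 at C1 (10<12).
s5 fails to dominate s1 at C1 (5<12).
No single strategy dominates all the others.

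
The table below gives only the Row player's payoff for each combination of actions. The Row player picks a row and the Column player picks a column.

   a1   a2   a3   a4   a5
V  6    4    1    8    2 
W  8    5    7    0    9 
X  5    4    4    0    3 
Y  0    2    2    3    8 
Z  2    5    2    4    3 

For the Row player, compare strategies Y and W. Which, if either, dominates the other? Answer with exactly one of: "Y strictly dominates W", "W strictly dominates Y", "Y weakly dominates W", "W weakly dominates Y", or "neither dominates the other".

Y's payoffs vs W's, by the Column player's action — a1: 0<8, a2: 2<5, a3: 2<7, a4: 3>0, a5: 8<9.
Y does better at a4 but worse at a1, a2, a3, a5; neither strategy dominates the other.

neither dominates the other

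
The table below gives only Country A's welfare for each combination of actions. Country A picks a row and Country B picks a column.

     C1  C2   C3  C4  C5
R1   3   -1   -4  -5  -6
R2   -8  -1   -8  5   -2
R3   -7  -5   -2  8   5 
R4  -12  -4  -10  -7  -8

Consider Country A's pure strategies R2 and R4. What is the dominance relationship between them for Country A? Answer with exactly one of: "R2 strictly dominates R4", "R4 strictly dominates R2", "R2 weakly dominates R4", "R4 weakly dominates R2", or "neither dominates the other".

R2 strictly dominates R4

R2's payoffs vs R4's, by Country B's action — C1: -8>-12, C2: -1>-4, C3: -8>-10, C4: 5>-7, C5: -2>-8.
Every comparison favours R2, so R2 strictly dominates R4.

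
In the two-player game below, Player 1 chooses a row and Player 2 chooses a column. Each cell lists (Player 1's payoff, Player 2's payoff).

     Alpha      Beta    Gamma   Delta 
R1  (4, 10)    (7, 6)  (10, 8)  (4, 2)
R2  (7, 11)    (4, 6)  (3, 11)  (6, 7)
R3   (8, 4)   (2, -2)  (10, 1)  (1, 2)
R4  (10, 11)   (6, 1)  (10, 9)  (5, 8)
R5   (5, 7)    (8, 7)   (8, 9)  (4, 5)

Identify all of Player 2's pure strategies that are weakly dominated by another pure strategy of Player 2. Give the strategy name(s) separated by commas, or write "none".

Beta, Delta

Nothing dominates Alpha: Beta at R1 (10>6); Gamma at R1 (10>8); Delta at R1 (10>2).
Beta is weakly dominated by Alpha (R1: 10>6, R2: 11>6, R3: 4>-2, R4: 11>1, R5: 7=7).
Nothing dominates Gamma: Alpha at R5 (9>7); Beta at R1 (8>6); Delta at R1 (8>2).
Delta: dominated, since Alpha does at least as well everywhere (R1: 10>2, R2: 11>7, R3: 4>2, R4: 11>8, R5: 7>5).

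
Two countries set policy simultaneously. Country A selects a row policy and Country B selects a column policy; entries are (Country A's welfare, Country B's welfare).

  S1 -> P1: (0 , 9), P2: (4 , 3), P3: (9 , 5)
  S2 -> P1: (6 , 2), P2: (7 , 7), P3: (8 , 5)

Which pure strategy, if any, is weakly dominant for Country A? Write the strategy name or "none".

none

S1 fails to dominate S2 at P1 (0<6).
S2 fails to dominate S1 at P3 (8<9).
No single strategy dominates all the others.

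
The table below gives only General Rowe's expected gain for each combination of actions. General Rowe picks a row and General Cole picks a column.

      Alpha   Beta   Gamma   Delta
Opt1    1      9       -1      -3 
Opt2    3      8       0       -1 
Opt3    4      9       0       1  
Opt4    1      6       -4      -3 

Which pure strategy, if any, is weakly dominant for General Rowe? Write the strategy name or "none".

Opt3 vs Opt1: Alpha: 4>1, Beta: 9=9, Gamma: 0>-1, Delta: 1>-3.
Opt3 vs Opt2: Alpha: 4>3, Beta: 9>8, Gamma: 0=0, Delta: 1>-1.
Opt3 vs Opt4: Alpha: 4>1, Beta: 9>6, Gamma: 0>-4, Delta: 1>-3.
Opt3 is at least as good as every other strategy against every opponent action, so it is weakly dominant.

Opt3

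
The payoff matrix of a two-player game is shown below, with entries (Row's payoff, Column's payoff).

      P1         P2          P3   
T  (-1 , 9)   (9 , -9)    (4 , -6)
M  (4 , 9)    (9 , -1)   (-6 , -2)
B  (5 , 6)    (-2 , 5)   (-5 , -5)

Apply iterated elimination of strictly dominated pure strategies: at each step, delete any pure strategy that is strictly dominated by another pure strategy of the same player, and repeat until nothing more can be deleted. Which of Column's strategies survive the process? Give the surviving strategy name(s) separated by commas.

Column's strategy P2 is strictly dominated by P1 (T: 9>-9, M: 9>-1, B: 6>5) and is removed.
Row M is eliminated: B beats it against every remaining column (P1: 5>4, P3: -5>-6).
Column P3 is eliminated: P1 beats it against every remaining row (T: 9>-6, B: 6>-5).
Row's strategy T is strictly dominated by B (P1: 5>-1) and is removed.
Among the remaining strategies, none is strictly dominated by another pure strategy of the same player, so the elimination stops.
Surviving strategies — Row: {B}; Column: {P1}.

P1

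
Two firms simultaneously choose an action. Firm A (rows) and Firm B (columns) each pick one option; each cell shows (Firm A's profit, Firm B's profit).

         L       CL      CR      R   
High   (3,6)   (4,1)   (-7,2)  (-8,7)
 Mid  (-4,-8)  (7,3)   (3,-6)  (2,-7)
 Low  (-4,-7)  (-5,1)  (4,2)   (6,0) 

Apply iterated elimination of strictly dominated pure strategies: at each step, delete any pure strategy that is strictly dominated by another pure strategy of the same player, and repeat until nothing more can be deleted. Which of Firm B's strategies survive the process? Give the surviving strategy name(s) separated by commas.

CL, CR

Firm B's strategy L is strictly dominated by R (High: 7>6, Mid: -7>-8, Low: 0>-7) and is removed.
Firm A's strategy High is strictly dominated by Mid (CL: 7>4, CR: 3>-7, R: 2>-8) and is removed.
Column R is eliminated: CL beats it against every remaining row (Mid: 3>-7, Low: 1>0).
Among the remaining strategies, none is strictly dominated by another pure strategy of the same player, so the elimination stops.
Surviving strategies — Firm A: {Mid, Low}; Firm B: {CL, CR}.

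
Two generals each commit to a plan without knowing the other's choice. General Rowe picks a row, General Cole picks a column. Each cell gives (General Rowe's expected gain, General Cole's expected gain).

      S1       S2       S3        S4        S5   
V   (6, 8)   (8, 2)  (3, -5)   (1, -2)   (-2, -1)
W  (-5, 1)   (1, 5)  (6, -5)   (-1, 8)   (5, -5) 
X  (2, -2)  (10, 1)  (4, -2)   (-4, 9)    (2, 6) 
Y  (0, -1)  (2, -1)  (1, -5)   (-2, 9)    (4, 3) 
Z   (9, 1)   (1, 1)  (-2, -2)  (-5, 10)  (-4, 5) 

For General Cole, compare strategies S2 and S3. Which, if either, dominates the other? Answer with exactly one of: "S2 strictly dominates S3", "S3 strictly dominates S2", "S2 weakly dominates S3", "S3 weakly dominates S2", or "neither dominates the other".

Compare S2 to S3 across each choice by General Rowe: V: 2>-5, W: 5>-5, X: 1>-2, Y: -1>-5, Z: 1>-2.
Every comparison favours S2, so S2 strictly dominates S3.

S2 strictly dominates S3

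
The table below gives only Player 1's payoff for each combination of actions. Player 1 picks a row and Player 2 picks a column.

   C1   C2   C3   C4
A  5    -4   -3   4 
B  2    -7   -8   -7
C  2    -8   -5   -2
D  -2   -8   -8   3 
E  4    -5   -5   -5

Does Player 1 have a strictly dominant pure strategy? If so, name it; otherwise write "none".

A vs B: C1: 5>2, C2: -4>-7, C3: -3>-8, C4: 4>-7.
A vs C: C1: 5>2, C2: -4>-8, C3: -3>-5, C4: 4>-2.
A vs D: C1: 5>-2, C2: -4>-8, C3: -3>-8, C4: 4>3.
A vs E: C1: 5>4, C2: -4>-5, C3: -3>-5, C4: 4>-5.
A strictly beats every other strategy against every opponent action, so it is strictly dominant.

A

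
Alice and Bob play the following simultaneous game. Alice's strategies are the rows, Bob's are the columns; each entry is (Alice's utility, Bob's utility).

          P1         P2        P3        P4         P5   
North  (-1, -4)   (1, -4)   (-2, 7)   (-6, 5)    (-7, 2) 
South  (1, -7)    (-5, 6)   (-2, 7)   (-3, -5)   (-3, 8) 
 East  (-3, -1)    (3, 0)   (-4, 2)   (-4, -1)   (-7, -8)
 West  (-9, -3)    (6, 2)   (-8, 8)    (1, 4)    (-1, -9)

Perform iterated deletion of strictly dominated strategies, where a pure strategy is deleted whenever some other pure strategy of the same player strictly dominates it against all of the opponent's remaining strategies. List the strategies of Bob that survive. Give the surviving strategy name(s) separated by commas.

Column P1 is eliminated: P3 beats it against every remaining row (North: 7>-4, South: 7>-7, East: 2>-1, West: 8>-3).
For Bob, P3 strictly dominates P2 on the remaining rows (North: 7>-4, South: 7>6, East: 2>0, West: 8>2); eliminate P2.
For Alice, South strictly dominates East on the remaining columns (P3: -2>-4, P4: -3>-4, P5: -3>-7); eliminate East.
For Bob, P3 strictly dominates P4 on the remaining rows (North: 7>5, South: 7>-5, West: 8>4); eliminate P4.
Among the remaining strategies, none is strictly dominated by another pure strategy of the same player, so the elimination stops.
Surviving strategies — Alice: {North, South, West}; Bob: {P3, P5}.

P3, P5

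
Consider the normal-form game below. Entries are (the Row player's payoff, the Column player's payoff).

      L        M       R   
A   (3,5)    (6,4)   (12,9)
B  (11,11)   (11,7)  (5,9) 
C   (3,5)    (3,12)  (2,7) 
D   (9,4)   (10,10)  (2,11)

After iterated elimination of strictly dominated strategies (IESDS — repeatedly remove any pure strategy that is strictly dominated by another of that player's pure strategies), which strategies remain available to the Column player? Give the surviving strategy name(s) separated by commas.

L, R

For the Row player, B strictly dominates C on the remaining columns (L: 11>3, M: 11>3, R: 5>2); eliminate C.
Row D is eliminated: B beats it against every remaining column (L: 11>9, M: 11>10, R: 5>2).
For the Column player, L strictly dominates M on the remaining rows (A: 5>4, B: 11>7); eliminate M.
Among the remaining strategies, none is strictly dominated by another pure strategy of the same player, so the elimination stops.
Surviving strategies — the Row player: {A, B}; the Column player: {L, R}.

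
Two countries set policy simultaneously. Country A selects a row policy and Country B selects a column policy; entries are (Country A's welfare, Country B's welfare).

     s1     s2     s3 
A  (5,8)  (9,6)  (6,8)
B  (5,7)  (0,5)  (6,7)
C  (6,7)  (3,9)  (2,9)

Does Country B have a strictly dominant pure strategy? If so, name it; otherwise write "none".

none

s1 fails to dominate s2 at C (7<9).
s2 fails to dominate s1 at A (6<8).
s3 fails to dominate s1 at A (8=8).
No single strategy dominates all the others.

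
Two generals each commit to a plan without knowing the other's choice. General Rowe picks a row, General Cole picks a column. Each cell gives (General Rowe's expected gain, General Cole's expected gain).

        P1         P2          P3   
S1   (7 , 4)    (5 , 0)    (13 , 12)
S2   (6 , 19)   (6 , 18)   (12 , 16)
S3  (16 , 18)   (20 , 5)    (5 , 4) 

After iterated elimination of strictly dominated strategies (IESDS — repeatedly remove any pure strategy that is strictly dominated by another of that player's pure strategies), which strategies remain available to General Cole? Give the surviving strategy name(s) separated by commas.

Column P2 is eliminated: P1 beats it against every remaining row (S1: 4>0, S2: 19>18, S3: 18>5).
For General Rowe, S1 strictly dominates S2 on the remaining columns (P1: 7>6, P3: 13>12); eliminate S2.
Among the remaining strategies, none is strictly dominated by another pure strategy of the same player, so the elimination stops.
Surviving strategies — General Rowe: {S1, S3}; General Cole: {P1, P3}.

P1, P3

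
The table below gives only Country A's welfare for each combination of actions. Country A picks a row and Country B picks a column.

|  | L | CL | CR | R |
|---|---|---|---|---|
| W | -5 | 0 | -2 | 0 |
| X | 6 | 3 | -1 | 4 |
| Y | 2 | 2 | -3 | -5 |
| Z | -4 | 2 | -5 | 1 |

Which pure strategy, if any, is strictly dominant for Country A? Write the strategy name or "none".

X

X vs W: L: 6>-5, CL: 3>0, CR: -1>-2, R: 4>0.
X vs Y: L: 6>2, CL: 3>2, CR: -1>-3, R: 4>-5.
X vs Z: L: 6>-4, CL: 3>2, CR: -1>-5, R: 4>1.
X strictly beats every other strategy against every opponent action, so it is strictly dominant.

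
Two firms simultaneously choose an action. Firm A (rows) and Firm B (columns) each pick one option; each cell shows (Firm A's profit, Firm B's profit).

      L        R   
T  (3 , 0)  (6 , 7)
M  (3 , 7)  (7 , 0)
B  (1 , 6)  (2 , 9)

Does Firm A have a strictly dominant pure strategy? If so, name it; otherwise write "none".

T fails to dominate M at L (3=3).
M fails to dominate T at L (3=3).
B fails to dominate T at L (1<3).
No single strategy dominates all the others.

none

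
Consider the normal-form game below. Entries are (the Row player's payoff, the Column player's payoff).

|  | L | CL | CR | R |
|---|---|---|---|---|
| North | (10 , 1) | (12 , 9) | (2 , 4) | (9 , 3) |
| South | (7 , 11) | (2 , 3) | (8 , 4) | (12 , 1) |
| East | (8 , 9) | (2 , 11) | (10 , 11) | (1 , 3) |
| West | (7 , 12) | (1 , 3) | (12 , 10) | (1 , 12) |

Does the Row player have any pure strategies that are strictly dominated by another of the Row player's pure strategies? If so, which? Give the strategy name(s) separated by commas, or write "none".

none

North: no other strategy beats it everywhere (South at L (10>7); East at L (10>8); West at L (10>7)).
Nothing dominates South: North at CR (8>2); East at CL (2=2); West at L (7=7).
East: no other strategy beats it everywhere (North at CR (10>2); South at L (8>7); West at L (8>7)).
West: no other strategy beats it everywhere (North at CR (12>2); South at L (7=7); East at CR (12>10)).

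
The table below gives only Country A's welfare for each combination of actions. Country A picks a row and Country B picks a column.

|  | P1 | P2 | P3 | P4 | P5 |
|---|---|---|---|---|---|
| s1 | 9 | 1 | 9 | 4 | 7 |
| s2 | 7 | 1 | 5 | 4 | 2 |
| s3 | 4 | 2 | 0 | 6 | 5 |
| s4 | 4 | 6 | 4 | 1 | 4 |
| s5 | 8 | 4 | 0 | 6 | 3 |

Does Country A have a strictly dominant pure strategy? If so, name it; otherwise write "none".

s1 fails to dominate s2 at P2 (1=1).
s2 fails to dominate s1 at P1 (7<9).
s3 fails to dominate s1 at P1 (4<9).
s4 fails to dominate s1 at P1 (4<9).
s5 fails to dominate s1 at P1 (8<9).
No single strategy dominates all the others.

none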